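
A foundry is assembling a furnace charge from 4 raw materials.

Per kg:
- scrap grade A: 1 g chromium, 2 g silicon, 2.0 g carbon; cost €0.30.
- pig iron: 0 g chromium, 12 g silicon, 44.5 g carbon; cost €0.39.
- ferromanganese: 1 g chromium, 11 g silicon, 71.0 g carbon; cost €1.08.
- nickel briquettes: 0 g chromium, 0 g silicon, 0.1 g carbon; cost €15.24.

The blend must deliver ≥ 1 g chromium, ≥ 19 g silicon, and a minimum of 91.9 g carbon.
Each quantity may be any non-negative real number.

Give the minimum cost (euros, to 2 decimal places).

€1.09

Treat it as an LP. Let x1 = kg of scrap grade A, x2 = kg of pig iron, x3 = kg of ferromanganese, x4 = kg of nickel briquettes.
min 0.3x1 + 0.39x2 + 1.08x3 + 15.24x4 with:
  1x1 + 1x3 ≥ 1   (chromium)
  2x1 + 12x2 + 11x3 ≥ 19   (silicon)
  2x1 + 44.5x2 + 71x3 + 0.1x4 ≥ 91.9   (carbon)
  x1, x2, x3, x4 ≥ 0.
The optimal basis is {scrap grade A, pig iron}; ferromanganese, nickel briquettes drop out. Binding constraints: chromium and carbon.
So scrap grade A = 1 kg, pig iron = 2.02 kg.
Cost = 0.3·1 + 0.39·2.02 = 1.0878.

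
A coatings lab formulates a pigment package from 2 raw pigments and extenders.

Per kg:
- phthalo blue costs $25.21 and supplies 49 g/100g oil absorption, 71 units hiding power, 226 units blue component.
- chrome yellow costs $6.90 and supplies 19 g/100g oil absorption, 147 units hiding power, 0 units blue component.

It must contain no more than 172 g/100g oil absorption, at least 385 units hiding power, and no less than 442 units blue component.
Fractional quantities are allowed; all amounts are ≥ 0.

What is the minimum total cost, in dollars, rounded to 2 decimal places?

$60.86

Let x1 = kg of phthalo blue, x2 = kg of chrome yellow.
min 25.21x1 + 6.9x2 s.t.:
  49x1 + 19x2 ≤ 172   (oil absorption)
  71x1 + 147x2 ≥ 385   (hiding power)
  226x1 ≥ 442   (blue component)
  x1, x2 ≥ 0.
Both inputs are positive at the optimum. Binding constraints: hiding power and blue component.
Optimal quantities: phthalo blue = 1.956 kg, chrome yellow = 1.674 kg.
Cost = 25.21·1.956 + 6.9·1.674 = 60.8614.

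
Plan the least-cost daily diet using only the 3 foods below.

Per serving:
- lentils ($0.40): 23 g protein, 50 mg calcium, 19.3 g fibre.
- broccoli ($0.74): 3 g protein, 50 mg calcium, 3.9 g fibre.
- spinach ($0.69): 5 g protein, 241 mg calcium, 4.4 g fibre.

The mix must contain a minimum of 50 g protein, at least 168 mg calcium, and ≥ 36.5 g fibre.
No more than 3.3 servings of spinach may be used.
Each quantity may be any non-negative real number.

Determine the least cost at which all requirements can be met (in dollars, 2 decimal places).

Treat it as an LP. Let x1 = servings of lentils, x2 = servings of broccoli, x3 = servings of spinach.
Minimize 0.4x1 + 0.74x2 + 0.69x3 subject to:
  23x1 + 3x2 + 5x3 ≥ 50   (protein)
  50x1 + 50x2 + 241x3 ≥ 168   (calcium)
  19.3x1 + 3.9x2 + 4.4x3 ≥ 36.5   (fibre)
  x3 ≤ 3.3
  x1, x2, x3 ≥ 0.
The cheapest feasible vertex uses only lentils, spinach; broccoli is not used. There the protein and calcium constraints are tight.
That vertex is x1 = 2.1179, x3 = 0.2577.
Cost = 0.4·2.1179 + 0.69·0.2577 = 1.02497.

$1.02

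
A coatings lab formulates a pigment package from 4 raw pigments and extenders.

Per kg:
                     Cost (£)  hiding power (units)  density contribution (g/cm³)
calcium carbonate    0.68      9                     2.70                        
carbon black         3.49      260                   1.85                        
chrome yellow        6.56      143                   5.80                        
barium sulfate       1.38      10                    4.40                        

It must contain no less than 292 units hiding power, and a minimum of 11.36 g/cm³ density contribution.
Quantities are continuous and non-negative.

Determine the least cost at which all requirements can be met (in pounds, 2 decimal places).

Let x1 = kg of calcium carbonate, x2 = kg of carbon black, x3 = kg of chrome yellow, x4 = kg of barium sulfate.
min 0.68x1 + 3.49x2 + 6.56x3 + 1.38x4 subject to:
  9x1 + 260x2 + 143x3 + 10x4 ≥ 292   (hiding power)
  2.7x1 + 1.85x2 + 5.8x3 + 4.4x4 ≥ 11.36   (density contribution)
  x1, x2, x3, x4 ≥ 0.
At the optimum only calcium carbonate, carbon black are positive (chrome yellow, barium sulfate = 0). Binding constraints: hiding power and density contribution.
That vertex is x1 = 3.521, x2 = 1.001.
Hence cost = 0.68·3.521 + 3.49·1.001 = £5.8878.

£5.89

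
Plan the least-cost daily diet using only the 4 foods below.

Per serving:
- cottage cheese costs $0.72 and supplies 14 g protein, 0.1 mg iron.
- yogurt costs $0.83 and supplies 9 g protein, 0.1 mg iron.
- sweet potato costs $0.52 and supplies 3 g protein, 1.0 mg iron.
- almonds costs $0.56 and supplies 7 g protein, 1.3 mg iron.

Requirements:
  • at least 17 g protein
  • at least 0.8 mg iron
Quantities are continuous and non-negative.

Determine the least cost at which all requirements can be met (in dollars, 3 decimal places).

Let x1 = servings of cottage cheese, x2 = servings of yogurt, x3 = servings of sweet potato, x4 = servings of almonds.
min 0.72x1 + 0.83x2 + 0.52x3 + 0.56x4 with:
  14x1 + 9x2 + 3x3 + 7x4 ≥ 17   (protein)
  0.1x1 + 0.1x2 + 1x3 + 1.3x4 ≥ 0.8   (iron)
  x1, x2, x3, x4 ≥ 0.
At the optimum only cottage cheese, almonds are positive (yogurt, sweet potato = 0). There the protein and iron constraints are tight.
So cottage cheese = 0.9429 servings, almonds = 0.5429 servings.
Cost = 0.72·0.9429 + 0.56·0.5429 = 0.98291.

$0.983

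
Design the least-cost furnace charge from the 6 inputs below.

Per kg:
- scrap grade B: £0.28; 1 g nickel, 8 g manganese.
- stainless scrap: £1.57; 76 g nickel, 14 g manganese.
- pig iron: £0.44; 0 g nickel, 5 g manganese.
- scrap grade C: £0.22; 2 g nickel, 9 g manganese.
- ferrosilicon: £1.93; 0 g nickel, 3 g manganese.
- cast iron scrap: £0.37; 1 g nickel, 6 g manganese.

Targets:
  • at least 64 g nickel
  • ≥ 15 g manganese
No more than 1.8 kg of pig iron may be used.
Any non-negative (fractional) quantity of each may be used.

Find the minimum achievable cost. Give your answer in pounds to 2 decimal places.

£1.39

Let x1 = kg of scrap grade B, x2 = kg of stainless scrap, x3 = kg of pig iron, x4 = kg of scrap grade C, x5 = kg of ferrosilicon, x6 = kg of cast iron scrap.
Minimize 0.28x1 + 1.57x2 + 0.44x3 + 0.22x4 + 1.93x5 + 0.37x6 s.t.:
  1x1 + 76x2 + 2x4 + 1x6 ≥ 64   (nickel)
  8x1 + 14x2 + 5x3 + 9x4 + 3x5 + 6x6 ≥ 15   (manganese)
  x3 ≤ 1.8
  x1, x2, x3, x4, x5, x6 ≥ 0.
The cheapest feasible vertex uses only stainless scrap, scrap grade C; scrap grade B, pig iron, ferrosilicon, cast iron scrap are not used. The nickel and manganese requirements are met with equality.
So stainless scrap = 0.8323 kg, scrap grade C = 0.372 kg.
Hence cost = 1.57·0.8323 + 0.22·0.372 = £1.3886.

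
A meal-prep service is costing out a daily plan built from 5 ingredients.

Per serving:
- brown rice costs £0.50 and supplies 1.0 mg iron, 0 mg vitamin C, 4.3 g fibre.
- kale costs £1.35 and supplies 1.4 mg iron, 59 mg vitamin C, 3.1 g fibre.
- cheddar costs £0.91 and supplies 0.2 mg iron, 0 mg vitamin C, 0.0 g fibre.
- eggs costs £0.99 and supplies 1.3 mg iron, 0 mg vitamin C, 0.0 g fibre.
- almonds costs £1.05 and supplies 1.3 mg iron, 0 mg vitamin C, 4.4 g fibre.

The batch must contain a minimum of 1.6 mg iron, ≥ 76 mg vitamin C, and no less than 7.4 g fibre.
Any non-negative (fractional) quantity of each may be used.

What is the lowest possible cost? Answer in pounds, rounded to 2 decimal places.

Treat it as an LP. Let x1 = servings of brown rice, x2 = servings of kale, x3 = servings of cheddar, x4 = servings of eggs, x5 = servings of almonds.
min 0.5x1 + 1.35x2 + 0.91x3 + 0.99x4 + 1.05x5 s.t.:
  1x1 + 1.4x2 + 0.2x3 + 1.3x4 + 1.3x5 ≥ 1.6   (iron)
  59x2 ≥ 76   (vitamin C)
  4.3x1 + 3.1x2 + 4.4x5 ≥ 7.4   (fibre)
  x1, x2, x3, x4, x5 ≥ 0.
The cheapest feasible vertex uses only brown rice, kale; cheddar, eggs, almonds are not used. Binding constraints: vitamin C and fibre.
So brown rice = 0.79227 servings, kale = 1.2881 servings.
Objective = 0.5·0.79227 + 1.35·1.2881 = 2.1351.

£2.14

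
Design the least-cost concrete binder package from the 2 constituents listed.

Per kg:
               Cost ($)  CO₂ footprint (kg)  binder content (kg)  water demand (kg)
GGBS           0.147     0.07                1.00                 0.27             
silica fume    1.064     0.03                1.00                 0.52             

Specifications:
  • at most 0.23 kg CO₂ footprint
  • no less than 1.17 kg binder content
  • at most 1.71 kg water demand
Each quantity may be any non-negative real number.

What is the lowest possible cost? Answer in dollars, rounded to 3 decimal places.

$0.172

Treat it as an LP. Let x1 = kg of GGBS, x2 = kg of silica fume.
Minimize 0.147x1 + 1.064x2 with:
  0.07x1 + 0.03x2 ≤ 0.23   (CO₂ footprint)
  1x1 + 1x2 ≥ 1.17   (binder content)
  0.27x1 + 0.52x2 ≤ 1.71   (water demand)
  x1, x2 ≥ 0.
The cheapest feasible vertex uses only GGBS; silica fume is not used. Binding constraint: binder content.
That vertex is x1 = 1.17.
Objective = 0.147·1.17 = 0.17199.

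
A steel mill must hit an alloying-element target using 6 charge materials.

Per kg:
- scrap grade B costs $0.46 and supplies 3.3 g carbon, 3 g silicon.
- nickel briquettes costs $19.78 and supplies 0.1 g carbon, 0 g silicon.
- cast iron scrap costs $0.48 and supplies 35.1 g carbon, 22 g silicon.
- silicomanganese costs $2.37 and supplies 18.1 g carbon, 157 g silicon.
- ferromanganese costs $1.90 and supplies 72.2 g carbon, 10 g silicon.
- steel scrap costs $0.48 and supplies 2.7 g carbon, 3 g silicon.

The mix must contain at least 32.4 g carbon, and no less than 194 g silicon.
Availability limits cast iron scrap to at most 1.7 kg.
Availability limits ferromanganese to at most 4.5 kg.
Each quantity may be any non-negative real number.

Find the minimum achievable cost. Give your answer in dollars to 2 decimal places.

$2.97

Let x1 = kg of scrap grade B, x2 = kg of nickel briquettes, x3 = kg of cast iron scrap, x4 = kg of silicomanganese, x5 = kg of ferromanganese, x6 = kg of steel scrap.
Minimize 0.46x1 + 19.78x2 + 0.48x3 + 2.37x4 + 1.9x5 + 0.48x6 subject to:
  3.3x1 + 0.1x2 + 35.1x3 + 18.1x4 + 72.2x5 + 2.7x6 ≥ 32.4   (carbon)
  3x1 + 22x3 + 157x4 + 10x5 + 3x6 ≥ 194   (silicon)
  x3 ≤ 1.7
  x5 ≤ 4.5
  x1, x2, x3, x4, x5, x6 ≥ 0.
At the optimum only cast iron scrap, silicomanganese are positive (scrap grade B, nickel briquettes, ferromanganese, steel scrap = 0). There the carbon and silicon constraints are tight.
That vertex is x3 = 0.3081, x4 = 1.192.
Cost = 0.48·0.3081 + 2.37·1.192 = 2.9729.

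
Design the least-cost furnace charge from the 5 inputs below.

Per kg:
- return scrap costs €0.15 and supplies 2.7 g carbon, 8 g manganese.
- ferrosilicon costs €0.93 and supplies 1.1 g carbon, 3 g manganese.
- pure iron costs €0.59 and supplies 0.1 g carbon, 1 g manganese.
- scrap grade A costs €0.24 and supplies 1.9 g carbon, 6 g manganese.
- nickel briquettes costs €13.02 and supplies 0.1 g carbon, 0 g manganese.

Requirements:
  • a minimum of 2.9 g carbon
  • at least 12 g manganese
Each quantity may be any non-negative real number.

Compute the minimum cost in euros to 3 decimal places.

Let x1 = kg of return scrap, x2 = kg of ferrosilicon, x3 = kg of pure iron, x4 = kg of scrap grade A, x5 = kg of nickel briquettes.
Minimize 0.15x1 + 0.93x2 + 0.59x3 + 0.24x4 + 13.02x5 s.t.:
  2.7x1 + 1.1x2 + 0.1x3 + 1.9x4 + 0.1x5 ≥ 2.9   (carbon)
  8x1 + 3x2 + 1x3 + 6x4 ≥ 12   (manganese)
  x1, x2, x3, x4, x5 ≥ 0.
The optimal basis is {return scrap}; ferrosilicon, pure iron, scrap grade A, nickel briquettes drop out. Binding constraint: manganese.
Optimal quantities: return scrap = 1.5 kg.
Hence cost = 0.15·1.5 = €0.22500.

€0.225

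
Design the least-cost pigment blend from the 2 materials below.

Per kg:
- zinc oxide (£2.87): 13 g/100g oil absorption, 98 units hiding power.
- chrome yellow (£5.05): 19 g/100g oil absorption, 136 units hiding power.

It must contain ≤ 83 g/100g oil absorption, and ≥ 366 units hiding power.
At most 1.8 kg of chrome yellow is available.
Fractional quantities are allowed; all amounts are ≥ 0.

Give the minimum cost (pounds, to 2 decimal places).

£10.72

Set it up as a linear program. Let x1 = kg of zinc oxide, x2 = kg of chrome yellow.
Minimise 2.87x1 + 5.05x2 subject to:
  13x1 + 19x2 ≤ 83   (oil absorption)
  98x1 + 136x2 ≥ 366   (hiding power)
  x2 ≤ 1.8
  x1, x2 ≥ 0.
The cheapest feasible vertex uses only zinc oxide; chrome yellow is not used. There the hiding power constraint is tight.
That vertex is x1 = 3.735.
Hence cost = 2.87·3.735 = £10.7195.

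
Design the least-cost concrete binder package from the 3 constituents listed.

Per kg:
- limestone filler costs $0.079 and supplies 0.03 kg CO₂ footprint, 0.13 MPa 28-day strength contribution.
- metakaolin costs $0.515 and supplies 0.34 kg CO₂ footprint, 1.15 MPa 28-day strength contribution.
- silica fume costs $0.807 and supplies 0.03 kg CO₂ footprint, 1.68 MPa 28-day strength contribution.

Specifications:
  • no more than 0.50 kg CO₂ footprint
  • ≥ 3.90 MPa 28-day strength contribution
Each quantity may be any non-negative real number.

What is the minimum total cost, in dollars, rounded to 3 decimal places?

$1.823

Set it up as a linear program. Let x1 = kg of limestone filler, x2 = kg of metakaolin, x3 = kg of silica fume.
min 0.079x1 + 0.515x2 + 0.807x3 subject to:
  0.03x1 + 0.34x2 + 0.03x3 ≤ 0.5   (CO₂ footprint)
  0.13x1 + 1.15x2 + 1.68x3 ≥ 3.9   (28-day strength contribution)
  x1, x2, x3 ≥ 0.
At the optimum only metakaolin, silica fume are positive (limestone filler = 0). There the CO₂ footprint and 28-day strength contribution constraints are tight.
So metakaolin = 1.347 kg, silica fume = 1.399 kg.
Cost = 0.515·1.347 + 0.807·1.399 = 1.82270.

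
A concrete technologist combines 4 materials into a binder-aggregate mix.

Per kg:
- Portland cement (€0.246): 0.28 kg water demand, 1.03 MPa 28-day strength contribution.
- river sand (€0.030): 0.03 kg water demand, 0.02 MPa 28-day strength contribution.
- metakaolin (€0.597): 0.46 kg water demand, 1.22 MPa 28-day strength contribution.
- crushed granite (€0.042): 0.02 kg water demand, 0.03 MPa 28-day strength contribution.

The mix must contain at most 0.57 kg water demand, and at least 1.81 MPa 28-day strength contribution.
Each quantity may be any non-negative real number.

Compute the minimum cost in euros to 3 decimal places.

€0.432

This is a linear program. Let x1 = kg of Portland cement, x2 = kg of river sand, x3 = kg of metakaolin, x4 = kg of crushed granite.
Minimise 0.246x1 + 0.03x2 + 0.597x3 + 0.042x4 with:
  0.28x1 + 0.03x2 + 0.46x3 + 0.02x4 ≤ 0.57   (water demand)
  1.03x1 + 0.02x2 + 1.22x3 + 0.03x4 ≥ 1.81   (28-day strength contribution)
  x1, x2, x3, x4 ≥ 0.
The minimum-cost mix takes nothing from river sand, metakaolin, crushed granite — only Portland cement. The 28-day strength contribution requirement is met with equality.
That vertex is x1 = 1.757.
Cost = 0.246·1.757 = 0.43222.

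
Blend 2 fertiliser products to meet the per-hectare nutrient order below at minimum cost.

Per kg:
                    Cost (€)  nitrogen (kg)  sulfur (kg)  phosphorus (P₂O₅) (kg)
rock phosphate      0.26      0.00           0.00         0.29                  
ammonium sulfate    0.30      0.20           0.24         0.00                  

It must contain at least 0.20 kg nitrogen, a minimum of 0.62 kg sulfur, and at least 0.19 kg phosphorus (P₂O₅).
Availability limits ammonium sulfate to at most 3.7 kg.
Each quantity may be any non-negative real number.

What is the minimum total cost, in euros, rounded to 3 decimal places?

Let x1 = kg of rock phosphate, x2 = kg of ammonium sulfate.
min 0.26x1 + 0.3x2 subject to:
  0.2x2 ≥ 0.2   (nitrogen)
  0.24x2 ≥ 0.62   (sulfur)
  0.29x1 ≥ 0.19   (phosphorus (P₂O₅))
  x2 ≤ 3.7
  x1, x2 ≥ 0.
Both inputs are positive at the optimum. The sulfur and phosphorus (P₂O₅) requirements are met with equality.
So rock phosphate = 0.6552 kg, ammonium sulfate = 2.583 kg.
Hence cost = 0.26·0.6552 + 0.3·2.583 = €0.94525.

€0.945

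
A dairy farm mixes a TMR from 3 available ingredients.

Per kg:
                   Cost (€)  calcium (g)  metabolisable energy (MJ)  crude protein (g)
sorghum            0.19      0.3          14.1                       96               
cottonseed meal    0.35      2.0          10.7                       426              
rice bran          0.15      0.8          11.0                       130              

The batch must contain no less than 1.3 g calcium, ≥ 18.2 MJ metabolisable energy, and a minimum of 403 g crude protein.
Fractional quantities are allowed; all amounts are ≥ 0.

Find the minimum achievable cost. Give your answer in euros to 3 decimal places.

Let x1 = kg of sorghum, x2 = kg of cottonseed meal, x3 = kg of rice bran.
min 0.19x1 + 0.35x2 + 0.15x3 s.t.:
  0.3x1 + 2x2 + 0.8x3 ≥ 1.3   (calcium)
  14.1x1 + 10.7x2 + 11x3 ≥ 18.2   (metabolisable energy)
  96x1 + 426x2 + 130x3 ≥ 403   (crude protein)
  x1, x2, x3 ≥ 0.
The optimal basis is {cottonseed meal, rice bran}; sorghum drops out. Binding constraints: metabolisable energy and crude protein.
That vertex is x2 = 0.6273, x3 = 1.044.
Hence cost = 0.35·0.6273 + 0.15·1.044 = €0.37616.

€0.376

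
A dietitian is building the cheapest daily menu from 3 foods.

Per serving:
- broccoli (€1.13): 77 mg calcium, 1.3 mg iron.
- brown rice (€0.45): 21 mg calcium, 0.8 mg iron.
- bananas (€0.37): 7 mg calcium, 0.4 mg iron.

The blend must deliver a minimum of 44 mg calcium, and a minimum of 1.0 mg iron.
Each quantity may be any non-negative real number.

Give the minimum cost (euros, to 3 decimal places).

€0.728

This is a linear program. Let x1 = servings of broccoli, x2 = servings of brown rice, x3 = servings of bananas.
Minimise 1.13x1 + 0.45x2 + 0.37x3 s.t.:
  77x1 + 21x2 + 7x3 ≥ 44   (calcium)
  1.3x1 + 0.8x2 + 0.4x3 ≥ 1   (iron)
  x1, x2, x3 ≥ 0.
The optimal basis is {broccoli, brown rice}; bananas drops out. The calcium and iron requirements are met with equality.
Optimal quantities: broccoli = 0.414 servings, brown rice = 0.5773 servings.
Hence cost = 1.13·0.414 + 0.45·0.5773 = €0.72761.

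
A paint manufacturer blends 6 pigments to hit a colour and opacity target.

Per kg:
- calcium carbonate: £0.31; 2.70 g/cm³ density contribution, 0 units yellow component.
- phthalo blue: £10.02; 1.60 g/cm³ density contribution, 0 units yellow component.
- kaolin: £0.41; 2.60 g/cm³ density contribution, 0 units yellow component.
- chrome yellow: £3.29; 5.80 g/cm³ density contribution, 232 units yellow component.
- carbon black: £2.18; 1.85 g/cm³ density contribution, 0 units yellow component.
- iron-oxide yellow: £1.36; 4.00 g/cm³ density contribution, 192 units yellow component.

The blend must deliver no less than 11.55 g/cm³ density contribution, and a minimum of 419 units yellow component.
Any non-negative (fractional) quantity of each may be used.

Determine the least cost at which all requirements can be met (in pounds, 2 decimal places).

£3.29

Let x1 = kg of calcium carbonate, x2 = kg of phthalo blue, x3 = kg of kaolin, x4 = kg of chrome yellow, x5 = kg of carbon black, x6 = kg of iron-oxide yellow.
Minimise 0.31x1 + 10.02x2 + 0.41x3 + 3.29x4 + 2.18x5 + 1.36x6 s.t.:
  2.7x1 + 1.6x2 + 2.6x3 + 5.8x4 + 1.85x5 + 4x6 ≥ 11.55   (density contribution)
  232x4 + 192x6 ≥ 419   (yellow component)
  x1, x2, x3, x4, x5, x6 ≥ 0.
The optimal basis is {calcium carbonate, iron-oxide yellow}; phthalo blue, kaolin, chrome yellow, carbon black drop out. Binding constraints: density contribution and yellow component.
Optimal quantities: calcium carbonate = 1.045 kg, iron-oxide yellow = 2.182 kg.
Total cost: 0.31·1.045 + 1.36·2.182 = 3.2915.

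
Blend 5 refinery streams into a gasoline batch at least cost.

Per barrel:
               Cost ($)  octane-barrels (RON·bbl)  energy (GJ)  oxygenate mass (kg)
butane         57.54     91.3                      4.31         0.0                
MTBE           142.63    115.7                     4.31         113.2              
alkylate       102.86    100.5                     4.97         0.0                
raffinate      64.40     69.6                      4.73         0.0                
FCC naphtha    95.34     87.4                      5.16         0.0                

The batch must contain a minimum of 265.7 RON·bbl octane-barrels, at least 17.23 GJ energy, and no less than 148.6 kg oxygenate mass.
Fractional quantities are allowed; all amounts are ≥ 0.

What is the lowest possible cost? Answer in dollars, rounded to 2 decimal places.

This is a linear program. Let x1 = barrels of butane, x2 = barrels of MTBE, x3 = barrels of alkylate, x4 = barrels of raffinate, x5 = barrels of FCC naphtha.
min 57.54x1 + 142.63x2 + 102.86x3 + 64.4x4 + 95.34x5 subject to:
  91.3x1 + 115.7x2 + 100.5x3 + 69.6x4 + 87.4x5 ≥ 265.7   (octane-barrels)
  4.31x1 + 4.31x2 + 4.97x3 + 4.73x4 + 5.16x5 ≥ 17.23   (energy)
  113.2x2 ≥ 148.6   (oxygenate mass)
  x1, x2, x3, x4, x5 ≥ 0.
The cheapest feasible vertex uses only butane, MTBE; alkylate, raffinate, FCC naphtha are not used. There the energy and oxygenate mass constraints are tight.
Solving gives x1 = 2.685, x2 = 1.3127.
Objective = 57.54·2.685 + 142.63·1.3127 = 341.7253.

$341.73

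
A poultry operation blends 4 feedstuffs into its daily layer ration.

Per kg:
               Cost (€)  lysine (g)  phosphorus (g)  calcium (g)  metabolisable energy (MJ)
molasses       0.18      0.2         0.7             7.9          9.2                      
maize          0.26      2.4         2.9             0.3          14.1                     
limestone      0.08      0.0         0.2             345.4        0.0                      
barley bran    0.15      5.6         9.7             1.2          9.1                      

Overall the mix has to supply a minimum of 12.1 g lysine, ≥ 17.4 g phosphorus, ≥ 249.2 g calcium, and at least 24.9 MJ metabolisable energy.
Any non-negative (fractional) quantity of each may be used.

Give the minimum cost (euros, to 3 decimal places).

€0.467

Treat it as an LP. Let x1 = kg of molasses, x2 = kg of maize, x3 = kg of limestone, x4 = kg of barley bran.
Minimise 0.18x1 + 0.26x2 + 0.08x3 + 0.15x4 s.t.:
  0.2x1 + 2.4x2 + 5.6x4 ≥ 12.1   (lysine)
  0.7x1 + 2.9x2 + 0.2x3 + 9.7x4 ≥ 17.4   (phosphorus)
  7.9x1 + 0.3x2 + 345.4x3 + 1.2x4 ≥ 249.2   (calcium)
  9.2x1 + 14.1x2 + 9.1x4 ≥ 24.9   (metabolisable energy)
  x1, x2, x3, x4 ≥ 0.
At the optimum only limestone, barley bran are positive (molasses, maize = 0). Binding constraints: calcium and metabolisable energy.
Optimal quantities: limestone = 0.712 kg, barley bran = 2.736 kg.
Cost = 0.08·0.712 + 0.15·2.736 = 0.46736.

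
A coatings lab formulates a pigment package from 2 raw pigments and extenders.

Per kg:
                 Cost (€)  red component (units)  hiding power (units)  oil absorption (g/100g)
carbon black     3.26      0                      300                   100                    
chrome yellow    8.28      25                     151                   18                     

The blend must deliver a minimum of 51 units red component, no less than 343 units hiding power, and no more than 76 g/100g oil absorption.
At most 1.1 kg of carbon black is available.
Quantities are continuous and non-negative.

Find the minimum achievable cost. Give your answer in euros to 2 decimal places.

Let x1 = kg of carbon black, x2 = kg of chrome yellow.
Minimise 3.26x1 + 8.28x2 s.t.:
  25x2 ≥ 51   (red component)
  300x1 + 151x2 ≥ 343   (hiding power)
  100x1 + 18x2 ≤ 76   (oil absorption)
  x1 ≤ 1.1
  x1, x2 ≥ 0.
Both inputs are positive at the optimum. There the red component and hiding power constraints are tight.
Solving gives x1 = 0.1165, x2 = 2.04.
Cost = 3.26·0.1165 + 8.28·2.04 = 17.2710.

€17.27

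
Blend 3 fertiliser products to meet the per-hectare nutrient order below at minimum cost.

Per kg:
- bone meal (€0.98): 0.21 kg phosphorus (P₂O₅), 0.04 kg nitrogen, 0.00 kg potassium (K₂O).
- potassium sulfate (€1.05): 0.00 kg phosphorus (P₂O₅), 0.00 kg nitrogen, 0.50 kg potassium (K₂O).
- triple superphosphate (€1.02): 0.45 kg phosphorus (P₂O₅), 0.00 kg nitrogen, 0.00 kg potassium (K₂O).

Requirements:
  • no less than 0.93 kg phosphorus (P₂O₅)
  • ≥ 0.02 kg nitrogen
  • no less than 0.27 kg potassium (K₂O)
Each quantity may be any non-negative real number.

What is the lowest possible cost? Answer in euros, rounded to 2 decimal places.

This is a linear program. Let x1 = kg of bone meal, x2 = kg of potassium sulfate, x3 = kg of triple superphosphate.
min 0.98x1 + 1.05x2 + 1.02x3 with:
  0.21x1 + 0.45x3 ≥ 0.93   (phosphorus (P₂O₅))
  0.04x1 ≥ 0.02   (nitrogen)
  0.5x2 ≥ 0.27   (potassium (K₂O))
  x1, x2, x3 ≥ 0.
All 3 inputs are positive at the optimum. Binding constraints: phosphorus (P₂O₅), nitrogen, potassium (K₂O).
So bone meal = 0.5 kg, potassium sulfate = 0.54 kg, triple superphosphate = 1.833 kg.
Total cost: 0.98·0.5 + 1.05·0.54 + 1.02·1.833 = 2.9267.

€2.93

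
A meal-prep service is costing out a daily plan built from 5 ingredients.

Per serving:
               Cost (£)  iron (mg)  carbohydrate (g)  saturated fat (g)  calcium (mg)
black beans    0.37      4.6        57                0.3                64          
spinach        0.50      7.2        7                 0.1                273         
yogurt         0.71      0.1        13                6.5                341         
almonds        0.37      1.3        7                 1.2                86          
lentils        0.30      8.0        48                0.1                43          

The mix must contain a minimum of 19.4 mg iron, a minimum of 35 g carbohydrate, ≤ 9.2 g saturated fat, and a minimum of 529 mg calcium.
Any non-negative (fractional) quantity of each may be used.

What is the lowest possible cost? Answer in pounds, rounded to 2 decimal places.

Treat it as an LP. Let x1 = servings of black beans, x2 = servings of spinach, x3 = servings of yogurt, x4 = servings of almonds, x5 = servings of lentils.
Minimize 0.37x1 + 0.5x2 + 0.71x3 + 0.37x4 + 0.3x5 with:
  4.6x1 + 7.2x2 + 0.1x3 + 1.3x4 + 8x5 ≥ 19.4   (iron)
  57x1 + 7x2 + 13x3 + 7x4 + 48x5 ≥ 35   (carbohydrate)
  0.3x1 + 0.1x2 + 6.5x3 + 1.2x4 + 0.1x5 ≤ 9.2   (saturated fat)
  64x1 + 273x2 + 341x3 + 86x4 + 43x5 ≥ 529   (calcium)
  x1, x2, x3, x4, x5 ≥ 0.
The cheapest feasible vertex uses only spinach, lentils; black beans, yogurt, almonds are not used. The iron and calcium requirements are met with equality.
That vertex is x2 = 1.813, x5 = 0.7935.
Cost = 0.5·1.813 + 0.3·0.7935 = 1.1446.

£1.14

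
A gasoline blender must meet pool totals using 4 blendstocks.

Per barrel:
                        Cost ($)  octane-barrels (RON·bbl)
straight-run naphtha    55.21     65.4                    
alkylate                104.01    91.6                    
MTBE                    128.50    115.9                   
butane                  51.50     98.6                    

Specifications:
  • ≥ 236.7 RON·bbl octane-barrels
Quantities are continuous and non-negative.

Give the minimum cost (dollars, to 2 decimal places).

Let x1 = barrels of straight-run naphtha, x2 = barrels of alkylate, x3 = barrels of MTBE, x4 = barrels of butane.
Minimize 55.21x1 + 104.01x2 + 128.5x3 + 51.5x4 s.t.:
  65.4x1 + 91.6x2 + 115.9x3 + 98.6x4 ≥ 236.7   (octane-barrels)
  x1, x2, x3, x4 ≥ 0.
At the optimum only butane is positive (straight-run naphtha, alkylate, MTBE = 0). Binding constraint: octane-barrels.
So butane = 2.4006 barrels.
Objective = 51.5·2.4006 = 123.6309.

$123.63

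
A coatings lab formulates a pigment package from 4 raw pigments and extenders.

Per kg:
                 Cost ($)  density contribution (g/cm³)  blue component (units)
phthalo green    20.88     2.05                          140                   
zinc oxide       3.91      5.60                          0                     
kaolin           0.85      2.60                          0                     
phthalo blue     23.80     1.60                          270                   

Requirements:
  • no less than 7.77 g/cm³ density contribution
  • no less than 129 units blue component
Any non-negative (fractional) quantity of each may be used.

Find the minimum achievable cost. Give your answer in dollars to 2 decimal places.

$13.66

Let x1 = kg of phthalo green, x2 = kg of zinc oxide, x3 = kg of kaolin, x4 = kg of phthalo blue.
Minimise 20.88x1 + 3.91x2 + 0.85x3 + 23.8x4 subject to:
  2.05x1 + 5.6x2 + 2.6x3 + 1.6x4 ≥ 7.77   (density contribution)
  140x1 + 270x4 ≥ 129   (blue component)
  x1, x2, x3, x4 ≥ 0.
The cheapest feasible vertex uses only kaolin, phthalo blue; phthalo green, zinc oxide are not used. Binding constraints: density contribution and blue component.
Solving gives x3 = 2.694, x4 = 0.4778.
Hence cost = 0.85·2.694 + 23.8·0.4778 = $13.6615.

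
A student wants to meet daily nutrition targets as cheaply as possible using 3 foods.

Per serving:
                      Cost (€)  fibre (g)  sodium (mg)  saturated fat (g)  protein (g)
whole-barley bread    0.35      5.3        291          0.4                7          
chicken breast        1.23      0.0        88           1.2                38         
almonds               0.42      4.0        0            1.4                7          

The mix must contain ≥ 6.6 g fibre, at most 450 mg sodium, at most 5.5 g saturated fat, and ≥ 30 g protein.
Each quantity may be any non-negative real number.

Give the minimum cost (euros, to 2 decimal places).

€1.12

Set it up as a linear program. Let x1 = servings of whole-barley bread, x2 = servings of chicken breast, x3 = servings of almonds.
min 0.35x1 + 1.23x2 + 0.42x3 s.t.:
  5.3x1 + 4x3 ≥ 6.6   (fibre)
  291x1 + 88x2 ≤ 450   (sodium)
  0.4x1 + 1.2x2 + 1.4x3 ≤ 5.5   (saturated fat)
  7x1 + 38x2 + 7x3 ≥ 30   (protein)
  x1, x2, x3 ≥ 0.
The minimum-cost mix takes nothing from almonds — only whole-barley bread, chicken breast. There the fibre and protein constraints are tight.
So whole-barley bread = 1.245 servings, chicken breast = 0.5601 servings.
Cost = 0.35·1.245 + 1.23·0.5601 = 1.1247.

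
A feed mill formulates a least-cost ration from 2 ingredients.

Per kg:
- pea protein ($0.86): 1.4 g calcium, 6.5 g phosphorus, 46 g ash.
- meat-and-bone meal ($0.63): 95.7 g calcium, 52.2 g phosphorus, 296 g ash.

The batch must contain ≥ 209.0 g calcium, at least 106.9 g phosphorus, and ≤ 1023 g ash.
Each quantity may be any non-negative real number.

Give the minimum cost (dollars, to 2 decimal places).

$1.38

Let x1 = kg of pea protein, x2 = kg of meat-and-bone meal.
Minimise 0.86x1 + 0.63x2 with:
  1.4x1 + 95.7x2 ≥ 209   (calcium)
  6.5x1 + 52.2x2 ≥ 106.9   (phosphorus)
  46x1 + 296x2 ≤ 1023   (ash)
  x1, x2 ≥ 0.
The cheapest feasible vertex uses only meat-and-bone meal; pea protein is not used. Binding constraint: calcium.
So meat-and-bone meal = 2.184 kg.
Total cost: 0.63·2.184 = 1.3759.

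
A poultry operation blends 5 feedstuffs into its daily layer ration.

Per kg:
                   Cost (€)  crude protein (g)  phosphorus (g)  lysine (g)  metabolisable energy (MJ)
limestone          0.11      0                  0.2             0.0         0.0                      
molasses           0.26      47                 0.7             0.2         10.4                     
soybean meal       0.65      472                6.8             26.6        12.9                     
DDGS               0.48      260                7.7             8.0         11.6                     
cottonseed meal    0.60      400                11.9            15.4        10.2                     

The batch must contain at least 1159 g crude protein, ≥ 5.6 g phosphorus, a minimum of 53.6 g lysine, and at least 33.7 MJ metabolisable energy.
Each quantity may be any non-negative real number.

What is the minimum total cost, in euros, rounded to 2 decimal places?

Let x1 = kg of limestone, x2 = kg of molasses, x3 = kg of soybean meal, x4 = kg of DDGS, x5 = kg of cottonseed meal.
Minimise 0.11x1 + 0.26x2 + 0.65x3 + 0.48x4 + 0.6x5 subject to:
  47x2 + 472x3 + 260x4 + 400x5 ≥ 1159   (crude protein)
  0.2x1 + 0.7x2 + 6.8x3 + 7.7x4 + 11.9x5 ≥ 5.6   (phosphorus)
  0.2x2 + 26.6x3 + 8x4 + 15.4x5 ≥ 53.6   (lysine)
  10.4x2 + 12.9x3 + 11.6x4 + 10.2x5 ≥ 33.7   (metabolisable energy)
  x1, x2, x3, x4, x5 ≥ 0.
The optimal basis is {molasses, soybean meal}; limestone, DDGS, cottonseed meal drop out. The crude protein and metabolisable energy requirements are met with equality.
Optimal quantities: molasses = 0.222 kg, soybean meal = 2.433 kg.
Hence cost = 0.26·0.222 + 0.65·2.433 = €1.6392.

€1.64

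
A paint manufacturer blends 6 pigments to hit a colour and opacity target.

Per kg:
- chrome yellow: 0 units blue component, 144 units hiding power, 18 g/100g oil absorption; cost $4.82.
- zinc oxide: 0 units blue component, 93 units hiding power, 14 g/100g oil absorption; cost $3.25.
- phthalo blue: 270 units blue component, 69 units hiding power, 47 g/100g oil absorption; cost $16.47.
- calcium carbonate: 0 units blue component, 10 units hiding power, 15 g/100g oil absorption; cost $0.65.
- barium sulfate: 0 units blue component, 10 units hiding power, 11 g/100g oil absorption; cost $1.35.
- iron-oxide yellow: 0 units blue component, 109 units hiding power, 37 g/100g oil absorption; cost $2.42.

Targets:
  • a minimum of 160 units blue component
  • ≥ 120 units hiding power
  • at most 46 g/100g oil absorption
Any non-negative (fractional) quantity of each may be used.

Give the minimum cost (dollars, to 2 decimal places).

$11.97

Treat it as an LP. Let x1 = kg of chrome yellow, x2 = kg of zinc oxide, x3 = kg of phthalo blue, x4 = kg of calcium carbonate, x5 = kg of barium sulfate, x6 = kg of iron-oxide yellow.
Minimize 4.82x1 + 3.25x2 + 16.47x3 + 0.65x4 + 1.35x5 + 2.42x6 subject to:
  270x3 ≥ 160   (blue component)
  144x1 + 93x2 + 69x3 + 10x4 + 10x5 + 109x6 ≥ 120   (hiding power)
  18x1 + 14x2 + 47x3 + 15x4 + 11x5 + 37x6 ≤ 46   (oil absorption)
  x1, x2, x3, x4, x5, x6 ≥ 0.
At the optimum only chrome yellow, phthalo blue, iron-oxide yellow are positive (zinc oxide, calcium carbonate, barium sulfate = 0). Binding constraints: blue component, hiding power, oil absorption.
That vertex is x1 = 0.2819, x3 = 0.5926, x6 = 0.3533.
Cost = 4.82·0.2819 + 16.47·0.5926 + 2.42·0.3533 = 11.9739.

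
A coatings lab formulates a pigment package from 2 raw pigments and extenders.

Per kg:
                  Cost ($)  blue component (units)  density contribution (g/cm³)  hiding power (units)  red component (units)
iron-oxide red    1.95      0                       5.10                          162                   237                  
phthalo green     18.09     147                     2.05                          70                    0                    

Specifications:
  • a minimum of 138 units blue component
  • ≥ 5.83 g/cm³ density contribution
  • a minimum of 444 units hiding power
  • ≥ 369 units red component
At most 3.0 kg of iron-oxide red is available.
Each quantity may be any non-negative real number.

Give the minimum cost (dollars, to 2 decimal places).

$21.54

Treat it as an LP. Let x1 = kg of iron-oxide red, x2 = kg of phthalo green.
Minimize 1.95x1 + 18.09x2 s.t.:
  147x2 ≥ 138   (blue component)
  5.1x1 + 2.05x2 ≥ 5.83   (density contribution)
  162x1 + 70x2 ≥ 444   (hiding power)
  237x1 ≥ 369   (red component)
  x1 ≤ 3
  x1, x2 ≥ 0.
Both inputs are positive at the optimum. The blue component and hiding power requirements are met with equality.
That vertex is x1 = 2.335, x2 = 0.9388.
Objective = 1.95·2.335 + 18.09·0.9388 = 21.5361.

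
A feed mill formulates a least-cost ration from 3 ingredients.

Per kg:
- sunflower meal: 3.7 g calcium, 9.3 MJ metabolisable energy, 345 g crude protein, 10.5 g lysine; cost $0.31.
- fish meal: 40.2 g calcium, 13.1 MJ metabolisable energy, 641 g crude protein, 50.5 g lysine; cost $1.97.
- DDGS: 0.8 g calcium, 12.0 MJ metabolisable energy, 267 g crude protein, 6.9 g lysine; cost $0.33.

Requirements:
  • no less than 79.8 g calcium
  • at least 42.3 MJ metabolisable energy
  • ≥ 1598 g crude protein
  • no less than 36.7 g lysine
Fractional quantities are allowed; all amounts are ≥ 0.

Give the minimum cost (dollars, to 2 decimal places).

Set it up as a linear program. Let x1 = kg of sunflower meal, x2 = kg of fish meal, x3 = kg of DDGS.
min 0.31x1 + 1.97x2 + 0.33x3 s.t.:
  3.7x1 + 40.2x2 + 0.8x3 ≥ 79.8   (calcium)
  9.3x1 + 13.1x2 + 12x3 ≥ 42.3   (metabolisable energy)
  345x1 + 641x2 + 267x3 ≥ 1598   (crude protein)
  10.5x1 + 50.5x2 + 6.9x3 ≥ 36.7   (lysine)
  x1, x2, x3 ≥ 0.
At the optimum only sunflower meal, fish meal are positive (DDGS = 0). Binding constraints: calcium and metabolisable energy.
Optimal quantities: sunflower meal = 2.013 kg, fish meal = 1.8 kg.
Hence cost = 0.31·2.013 + 1.97·1.8 = $4.1700.

$4.17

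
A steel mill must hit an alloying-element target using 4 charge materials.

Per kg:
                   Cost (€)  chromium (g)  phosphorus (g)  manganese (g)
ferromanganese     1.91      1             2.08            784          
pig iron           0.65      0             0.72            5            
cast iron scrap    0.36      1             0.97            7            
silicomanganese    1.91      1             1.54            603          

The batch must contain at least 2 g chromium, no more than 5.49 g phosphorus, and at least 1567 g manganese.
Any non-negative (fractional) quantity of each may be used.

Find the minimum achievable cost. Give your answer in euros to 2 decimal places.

€3.82

Treat it as an LP. Let x1 = kg of ferromanganese, x2 = kg of pig iron, x3 = kg of cast iron scrap, x4 = kg of silicomanganese.
min 1.91x1 + 0.65x2 + 0.36x3 + 1.91x4 s.t.:
  1x1 + 1x3 + 1x4 ≥ 2   (chromium)
  2.08x1 + 0.72x2 + 0.97x3 + 1.54x4 ≤ 5.49   (phosphorus)
  784x1 + 5x2 + 7x3 + 603x4 ≥ 1567   (manganese)
  x1, x2, x3, x4 ≥ 0.
The minimum-cost mix takes nothing from pig iron, silicomanganese — only ferromanganese, cast iron scrap. There the chromium and manganese constraints are tight.
That vertex is x1 = 1.999, x3 = 0.001287.
Objective = 1.91·1.999 + 0.36·0.001287 = 3.8186.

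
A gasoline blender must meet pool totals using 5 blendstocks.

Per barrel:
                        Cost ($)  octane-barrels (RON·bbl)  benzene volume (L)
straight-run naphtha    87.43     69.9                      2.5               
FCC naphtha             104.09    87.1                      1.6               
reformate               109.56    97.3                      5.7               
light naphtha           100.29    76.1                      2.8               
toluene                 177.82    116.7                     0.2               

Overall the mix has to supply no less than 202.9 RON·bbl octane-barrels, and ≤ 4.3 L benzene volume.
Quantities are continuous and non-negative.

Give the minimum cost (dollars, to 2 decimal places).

Treat it as an LP. Let x1 = barrels of straight-run naphtha, x2 = barrels of FCC naphtha, x3 = barrels of reformate, x4 = barrels of light naphtha, x5 = barrels of toluene.
Minimize 87.43x1 + 104.09x2 + 109.56x3 + 100.29x4 + 177.82x5 s.t.:
  69.9x1 + 87.1x2 + 97.3x3 + 76.1x4 + 116.7x5 ≥ 202.9   (octane-barrels)
  2.5x1 + 1.6x2 + 5.7x3 + 2.8x4 + 0.2x5 ≤ 4.3   (benzene volume)
  x1, x2, x3, x4, x5 ≥ 0.
The optimal basis is {FCC naphtha, reformate}; straight-run naphtha, light naphtha, toluene drop out. Binding constraints: octane-barrels and benzene volume.
So FCC naphtha = 2.16597 barrels, reformate = 0.146395 barrels.
Cost = 104.09·2.16597 + 109.56·0.146395 = 241.4949.

$241.49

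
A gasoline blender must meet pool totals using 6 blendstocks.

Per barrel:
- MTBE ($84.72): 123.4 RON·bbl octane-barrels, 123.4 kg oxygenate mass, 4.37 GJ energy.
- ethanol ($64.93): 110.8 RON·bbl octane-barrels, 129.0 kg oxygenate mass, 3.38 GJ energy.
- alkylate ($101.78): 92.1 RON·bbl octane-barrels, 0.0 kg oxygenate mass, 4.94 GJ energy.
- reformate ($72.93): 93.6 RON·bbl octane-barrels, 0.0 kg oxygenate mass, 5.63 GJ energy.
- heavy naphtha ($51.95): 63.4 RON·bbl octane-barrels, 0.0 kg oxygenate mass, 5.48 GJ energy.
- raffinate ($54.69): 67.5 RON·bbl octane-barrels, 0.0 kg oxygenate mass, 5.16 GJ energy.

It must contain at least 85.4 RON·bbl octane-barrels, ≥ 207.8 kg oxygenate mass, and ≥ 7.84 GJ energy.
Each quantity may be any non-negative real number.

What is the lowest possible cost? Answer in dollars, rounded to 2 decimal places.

$127.30

This is a linear program. Let x1 = barrels of MTBE, x2 = barrels of ethanol, x3 = barrels of alkylate, x4 = barrels of reformate, x5 = barrels of heavy naphtha, x6 = barrels of raffinate.
Minimize 84.72x1 + 64.93x2 + 101.78x3 + 72.93x4 + 51.95x5 + 54.69x6 with:
  123.4x1 + 110.8x2 + 92.1x3 + 93.6x4 + 63.4x5 + 67.5x6 ≥ 85.4   (octane-barrels)
  123.4x1 + 129x2 ≥ 207.8   (oxygenate mass)
  4.37x1 + 3.38x2 + 4.94x3 + 5.63x4 + 5.48x5 + 5.16x6 ≥ 7.84   (energy)
  x1, x2, x3, x4, x5, x6 ≥ 0.
The minimum-cost mix takes nothing from MTBE, alkylate, reformate, raffinate — only ethanol, heavy naphtha. Binding constraints: oxygenate mass and energy.
Optimal quantities: ethanol = 1.6109 barrels, heavy naphtha = 0.4371 barrels.
Total cost: 64.93·1.6109 + 51.95·0.4371 = 127.3031.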